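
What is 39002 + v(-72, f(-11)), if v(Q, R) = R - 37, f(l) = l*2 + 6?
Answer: 38949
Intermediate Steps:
f(l) = 6 + 2*l (f(l) = 2*l + 6 = 6 + 2*l)
v(Q, R) = -37 + R
39002 + v(-72, f(-11)) = 39002 + (-37 + (6 + 2*(-11))) = 39002 + (-37 + (6 - 22)) = 39002 + (-37 - 16) = 39002 - 53 = 38949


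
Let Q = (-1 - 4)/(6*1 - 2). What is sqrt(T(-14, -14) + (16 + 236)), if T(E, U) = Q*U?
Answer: 7*sqrt(22)/2 ≈ 16.416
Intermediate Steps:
Q = -5/4 (Q = -5/(6 - 2) = -5/4 ≈ -1.2500)
T(E, U) = -5*U/4
sqrt(T(-14, -14) + (16 + 236)) = sqrt(-5/4*(-14) + (16 + 236)) = sqrt(35/2 + 252) = sqrt(539/2) = 7*sqrt(22)/2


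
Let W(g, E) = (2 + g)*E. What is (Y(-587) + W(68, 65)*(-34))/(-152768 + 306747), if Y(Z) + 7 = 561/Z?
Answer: -90813570/90385673 ≈ -1.0047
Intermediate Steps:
W(g, E) = E*(2 + g)
Y(Z) = -7 + 561/Z
(Y(-587) + W(68, 65)*(-34))/(-152768 + 306747) = ((-7 + 561/(-587)) + (65*(2 + 68))*(-34))/(-152768 + 306747) = ((-7 + 561*(-1/587)) + (65*70)*(-34))/153979 = ((-7 - 561/587) + 4550*(-34))*(1/153979) = (-4670/587 - 154700)*(1/153979) = -90813570/587*1/153979 = -90813570/90385673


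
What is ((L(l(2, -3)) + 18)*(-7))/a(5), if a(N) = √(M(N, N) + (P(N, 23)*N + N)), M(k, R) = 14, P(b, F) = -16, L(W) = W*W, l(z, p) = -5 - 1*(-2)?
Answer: 189*I*√61/61 ≈ 24.199*I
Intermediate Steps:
l(z, p) = -3 (l(z, p) = -5 + 2 = -3)
L(W) = W²
a(N) = √(14 - 15*N) (a(N) = √(14 + (-16*N + N)) = √(14 - 15*N))
((L(l(2, -3)) + 18)*(-7))/a(5) = (((-3)² + 18)*(-7))/(√(14 - 15*5)) = ((9 + 18)*(-7))/(√(14 - 75)) = (27*(-7))/(√(-61)) = -189*(-I*√61/61) = -(-189)*I*√61/61 = 189*I*√61/61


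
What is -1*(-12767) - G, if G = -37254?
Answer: 50021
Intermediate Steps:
-1*(-12767) - G = -1*(-12767) - 1*(-37254) = 12767 + 37254 = 50021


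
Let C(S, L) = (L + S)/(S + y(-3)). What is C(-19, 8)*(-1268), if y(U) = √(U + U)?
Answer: -265012/367 - 13948*I*√6/367 ≈ -722.1 - 93.094*I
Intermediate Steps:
y(U) = √2*√U (y(U) = √(2*U) = √2*√U)
C(S, L) = (L + S)/(S + I*√6) (C(S, L) = (L + S)/(S + √2*√(-3)) = (L + S)/(S + √2*(I*√3)) = (L + S)/(S + I*√6))
C(-19, 8)*(-1268) = ((8 - 19)/(-19 + I*√6))*(-1268) = (-11/(-19 + I*√6))*(-1268) = -11/(-19 + I*√6)*(-1268) = 13948/(-19 + I*√6)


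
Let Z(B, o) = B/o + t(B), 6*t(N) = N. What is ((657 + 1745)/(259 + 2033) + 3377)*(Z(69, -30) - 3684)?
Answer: -35565109441/2865 ≈ -1.2414e+7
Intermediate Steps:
t(N) = N/6
Z(B, o) = B/6 + B/o (Z(B, o) = B/o + B/6 = B/6 + B/o)
((657 + 1745)/(259 + 2033) + 3377)*(Z(69, -30) - 3684) = ((657 + 1745)/(259 + 2033) + 3377)*(((⅙)*69 + 69/(-30)) - 3684) = (2402/2292 + 3377)*((23/2 + 69*(-1/30)) - 3684) = (2402*(1/2292) + 3377)*((23/2 - 23/10) - 3684) = (1201/1146 + 3377)*(46/5 - 3684) = (3871243/1146)*(-18374/5) = -35565109441/2865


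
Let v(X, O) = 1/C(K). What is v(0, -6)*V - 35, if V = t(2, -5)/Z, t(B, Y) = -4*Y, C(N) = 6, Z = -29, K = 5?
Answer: -3055/87 ≈ -35.115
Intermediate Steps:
v(X, O) = ⅙ (v(X, O) = 1/6 = ⅙)
V = -20/29 (V = -4*(-5)/(-29) = 20*(-1/29) = -20/29 ≈ -0.68966)
v(0, -6)*V - 35 = (⅙)*(-20/29) - 35 = -10/87 - 35 = -3055/87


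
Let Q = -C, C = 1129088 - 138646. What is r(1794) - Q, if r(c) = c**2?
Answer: 4208878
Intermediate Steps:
C = 990442
Q = -990442 (Q = -1*990442 = -990442)
r(1794) - Q = 1794**2 - 1*(-990442) = 3218436 + 990442 = 4208878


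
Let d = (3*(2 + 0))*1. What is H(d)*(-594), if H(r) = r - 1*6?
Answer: 0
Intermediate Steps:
d = 6 (d = (3*2)*1 = 6*1 = 6)
H(r) = -6 + r (H(r) = r - 6 = -6 + r)
H(d)*(-594) = (-6 + 6)*(-594) = 0*(-594) = 0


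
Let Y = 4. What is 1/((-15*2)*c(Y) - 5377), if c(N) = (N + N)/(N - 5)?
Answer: -1/5137 ≈ -0.00019467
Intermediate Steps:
c(N) = 2*N/(-5 + N) (c(N) = (2*N)/(-5 + N) = 2*N/(-5 + N))
1/((-15*2)*c(Y) - 5377) = 1/((-15*2)*(2*4/(-5 + 4)) - 5377) = 1/(-60*4/(-1) - 5377) = 1/(-60*4*(-1) - 5377) = 1/(-30*(-8) - 5377) = 1/(240 - 5377) = 1/(-5137) = -1/5137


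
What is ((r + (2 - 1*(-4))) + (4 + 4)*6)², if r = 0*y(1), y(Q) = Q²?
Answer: 2916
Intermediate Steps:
r = 0 (r = 0*1² = 0*1 = 0)
((r + (2 - 1*(-4))) + (4 + 4)*6)² = ((0 + (2 - 1*(-4))) + (4 + 4)*6)² = ((0 + (2 + 4)) + 8*6)² = ((0 + 6) + 48)² = (6 + 48)² = 54² = 2916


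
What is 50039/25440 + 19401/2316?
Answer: 50787647/4909920 ≈ 10.344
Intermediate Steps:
50039/25440 + 19401/2316 = 50039*(1/25440) + 19401*(1/2316) = 50039/25440 + 6467/772 = 50787647/4909920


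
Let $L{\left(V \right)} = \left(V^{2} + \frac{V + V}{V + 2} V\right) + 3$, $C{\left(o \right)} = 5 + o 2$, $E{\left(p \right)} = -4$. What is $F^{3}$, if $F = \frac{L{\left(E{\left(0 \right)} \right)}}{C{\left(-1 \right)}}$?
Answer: $1$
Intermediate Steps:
$C{\left(o \right)} = 5 + 2 o$
$L{\left(V \right)} = 3 + V^{2} + \frac{2 V^{2}}{2 + V}$ ($L{\left(V \right)} = \left(V^{2} + \frac{2 V}{2 + V} V\right) + 3 = \left(V^{2} + \frac{2 V^{2}}{2 + V}\right) + 3 = 3 + V^{2} + \frac{2 V^{2}}{2 + V}$)
$F = 1$ ($F = \frac{\frac{1}{2 - 4} \left(6 + \left(-4\right)^{3} + 3 \left(-4\right) + 4 \left(-4\right)^{2}\right)}{5 + 2 \left(-1\right)} = \frac{\frac{1}{-2} \left(6 - 64 - 12 + 4 \cdot 16\right)}{5 - 2} = \frac{\left(- \frac{1}{2}\right) \left(6 - 64 - 12 + 64\right)}{3} = \left(- \frac{1}{2}\right) \left(-6\right) \frac{1}{3} = 3 \cdot \frac{1}{3} = 1$)
$F^{3} = 1^{3} = 1$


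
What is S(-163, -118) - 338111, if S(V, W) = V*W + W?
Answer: -318995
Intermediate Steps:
S(V, W) = W + V*W
S(-163, -118) - 338111 = -118*(1 - 163) - 338111 = -118*(-162) - 338111 = 19116 - 338111 = -318995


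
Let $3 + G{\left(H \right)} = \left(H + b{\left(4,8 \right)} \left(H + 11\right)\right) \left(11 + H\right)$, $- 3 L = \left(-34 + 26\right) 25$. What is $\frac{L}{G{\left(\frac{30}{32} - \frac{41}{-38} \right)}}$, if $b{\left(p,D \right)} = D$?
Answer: $\frac{3696640}{76446711} \approx 0.048356$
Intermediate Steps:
$L = \frac{200}{3}$ ($L = - \frac{\left(-34 + 26\right) 25}{3} = - \frac{\left(-8\right) 25}{3} = \left(- \frac{1}{3}\right) \left(-200\right) = \frac{200}{3} \approx 66.667$)
$G{\left(H \right)} = -3 + \left(11 + H\right) \left(88 + 9 H\right)$ ($G{\left(H \right)} = -3 + \left(H + 8 \left(H + 11\right)\right) \left(11 + H\right) = -3 + \left(H + 8 \left(11 + H\right)\right) \left(11 + H\right) = -3 + \left(H + \left(88 + 8 H\right)\right) \left(11 + H\right) = -3 + \left(88 + 9 H\right) \left(11 + H\right) = -3 + \left(11 + H\right) \left(88 + 9 H\right)$)
$\frac{L}{G{\left(\frac{30}{32} - \frac{41}{-38} \right)}} = \frac{200}{3 \left(965 + 9 \left(\frac{30}{32} - \frac{41}{-38}\right)^{2} + 187 \left(\frac{30}{32} - \frac{41}{-38}\right)\right)} = \frac{200}{3 \left(965 + 9 \left(30 \cdot \frac{1}{32} - - \frac{41}{38}\right)^{2} + 187 \left(30 \cdot \frac{1}{32} - - \frac{41}{38}\right)\right)} = \frac{200}{3 \left(965 + 9 \left(\frac{15}{16} + \frac{41}{38}\right)^{2} + 187 \left(\frac{15}{16} + \frac{41}{38}\right)\right)} = \frac{200}{3 \left(965 + 9 \left(\frac{613}{304}\right)^{2} + 187 \cdot \frac{613}{304}\right)} = \frac{200}{3 \left(965 + 9 \cdot \frac{375769}{92416} + \frac{114631}{304}\right)} = \frac{200}{3 \left(965 + \frac{3381921}{92416} + \frac{114631}{304}\right)} = \frac{200}{3 \cdot \frac{127411185}{92416}} = \frac{200}{3} \cdot \frac{92416}{127411185} = \frac{3696640}{76446711}$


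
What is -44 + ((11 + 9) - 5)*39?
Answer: 541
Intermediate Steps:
-44 + ((11 + 9) - 5)*39 = -44 + (20 - 5)*39 = -44 + 15*39 = -44 + 585 = 541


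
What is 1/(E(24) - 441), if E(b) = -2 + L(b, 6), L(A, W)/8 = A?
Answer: -1/251 ≈ -0.0039841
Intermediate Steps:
L(A, W) = 8*A
E(b) = -2 + 8*b
1/(E(24) - 441) = 1/((-2 + 8*24) - 441) = 1/((-2 + 192) - 441) = 1/(190 - 441) = 1/(-251) = -1/251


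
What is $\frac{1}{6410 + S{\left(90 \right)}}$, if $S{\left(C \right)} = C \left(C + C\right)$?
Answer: $\frac{1}{22610} \approx 4.4228 \cdot 10^{-5}$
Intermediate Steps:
$S{\left(C \right)} = 2 C^{2}$ ($S{\left(C \right)} = C 2 C = 2 C^{2}$)
$\frac{1}{6410 + S{\left(90 \right)}} = \frac{1}{6410 + 2 \cdot 90^{2}} = \frac{1}{6410 + 2 \cdot 8100} = \frac{1}{6410 + 16200} = \frac{1}{22610}$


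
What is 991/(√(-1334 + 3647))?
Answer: 991*√257/771 ≈ 20.606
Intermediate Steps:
991/(√(-1334 + 3647)) = 991/(√2313) = 991/((3*√257)) = 991*(√257/771) = 991*√257/771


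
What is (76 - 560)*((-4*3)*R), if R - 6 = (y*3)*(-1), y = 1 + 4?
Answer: -52272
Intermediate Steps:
y = 5
R = -9 (R = 6 + (5*3)*(-1) = 6 + 15*(-1) = 6 - 15 = -9)
(76 - 560)*((-4*3)*R) = (76 - 560)*(-4*3*(-9)) = -(-5808)*(-9) = -484*108 = -52272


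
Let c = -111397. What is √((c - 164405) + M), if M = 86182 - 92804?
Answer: 2*I*√70606 ≈ 531.44*I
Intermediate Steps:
M = -6622
√((c - 164405) + M) = √((-111397 - 164405) - 6622) = √(-275802 - 6622) = √(-282424) = 2*I*√70606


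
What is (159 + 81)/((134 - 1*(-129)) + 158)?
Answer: 240/421 ≈ 0.57007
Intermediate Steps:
(159 + 81)/((134 - 1*(-129)) + 158) = 240/((134 + 129) + 158) = 240/(263 + 158) = 240/421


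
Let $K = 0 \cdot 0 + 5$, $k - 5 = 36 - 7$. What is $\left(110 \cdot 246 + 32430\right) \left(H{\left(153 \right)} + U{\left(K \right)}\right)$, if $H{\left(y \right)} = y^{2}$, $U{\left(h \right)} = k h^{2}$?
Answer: $1443167910$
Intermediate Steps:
$k = 34$ ($k = 5 + \left(36 - 7\right) = 5 + 29 = 34$)
$K = 5$ ($K = 0 + 5 = 5$)
$U{\left(h \right)} = 34 h^{2}$
$\left(110 \cdot 246 + 32430\right) \left(H{\left(153 \right)} + U{\left(K \right)}\right) = \left(110 \cdot 246 + 32430\right) \left(153^{2} + 34 \cdot 5^{2}\right) = \left(27060 + 32430\right) \left(23409 + 34 \cdot 25\right) = 59490 \left(23409 + 850\right) = 59490 \cdot 24259 = 1443167910$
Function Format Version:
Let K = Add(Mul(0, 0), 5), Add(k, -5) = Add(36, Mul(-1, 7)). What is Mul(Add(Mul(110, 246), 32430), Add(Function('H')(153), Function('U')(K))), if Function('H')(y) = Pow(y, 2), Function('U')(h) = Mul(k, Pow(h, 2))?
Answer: 1443167910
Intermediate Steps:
k = 34 (k = Add(5, Add(36, Mul(-1, 7))) = Add(5, Add(36, -7)) = Add(5, 29) = 34)
K = 5 (K = Add(0, 5) = 5)
Function('U')(h) = Mul(34, Pow(h, 2))
Mul(Add(Mul(110, 246), 32430), Add(Function('H')(153), Function('U')(K))) = Mul(Add(Mul(110, 246), 32430), Add(Pow(153, 2), Mul(34, Pow(5, 2)))) = Mul(Add(27060, 32430), Add(23409, Mul(34, 25))) = Mul(59490, Add(23409, 850)) = Mul(59490, 24259) = 1443167910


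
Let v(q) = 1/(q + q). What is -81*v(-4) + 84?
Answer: 753/8 ≈ 94.125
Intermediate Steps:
v(q) = 1/(2*q)
-81*v(-4) + 84 = -81/(2*(-4)) + 84 = -81*(-1)/(2*4) + 84 = -81*(-⅛) + 84 = 81/8 + 84 = 753/8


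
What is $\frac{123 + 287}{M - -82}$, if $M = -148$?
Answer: $- \frac{205}{33} \approx -6.2121$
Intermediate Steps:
$\frac{123 + 287}{M - -82} = \frac{123 + 287}{-148 - -82} = \frac{410}{-148 + 82} = \frac{410}{-66} = 410 \left(- \frac{1}{66}\right) = - \frac{205}{33}$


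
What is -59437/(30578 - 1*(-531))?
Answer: -59437/31109 ≈ -1.9106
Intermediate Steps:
-59437/(30578 - 1*(-531)) = -59437/(30578 + 531) = -59437/31109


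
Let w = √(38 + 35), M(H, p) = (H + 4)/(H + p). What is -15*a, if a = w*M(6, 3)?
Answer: -50*√73/3 ≈ -142.40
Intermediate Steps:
M(H, p) = (4 + H)/(H + p)
w = √73 ≈ 8.5440
a = 10*√73/9 (a = √73*((4 + 6)/(6 + 3)) = √73*(10/9) = 10*√73/9 ≈ 9.4933)
-15*a = -50*√73/3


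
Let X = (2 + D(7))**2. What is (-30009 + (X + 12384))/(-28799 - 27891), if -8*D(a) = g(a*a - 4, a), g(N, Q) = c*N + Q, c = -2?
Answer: 1118199/3628160 ≈ 0.30820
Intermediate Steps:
g(N, Q) = Q - 2*N (g(N, Q) = -2*N + Q = Q - 2*N)
D(a) = -1 - a/8 + a**2/4 (D(a) = -(a - 2*(a*a - 4))/8 = -(a - 2*(a**2 - 4))/8 = -(a - 2*(-4 + a**2))/8 = -(a + (8 - 2*a**2))/8 = -(8 + a - 2*a**2)/8 = -1 - a/8 + a**2/4)
X = 9801/64 (X = (2 + (-1 - 1/8*7 + (1/4)*7**2))**2 = (2 + (-1 - 7/8 + (1/4)*49))**2 = (2 + (-1 - 7/8 + 49/4))**2 = (2 + 83/8)**2 = (99/8)**2 = 9801/64 ≈ 153.14)
(-30009 + (X + 12384))/(-28799 - 27891) = (-30009 + (9801/64 + 12384))/(-28799 - 27891) = (-30009 + 802377/64)/(-56690) = -1118199/64*(-1/56690) = 1118199/3628160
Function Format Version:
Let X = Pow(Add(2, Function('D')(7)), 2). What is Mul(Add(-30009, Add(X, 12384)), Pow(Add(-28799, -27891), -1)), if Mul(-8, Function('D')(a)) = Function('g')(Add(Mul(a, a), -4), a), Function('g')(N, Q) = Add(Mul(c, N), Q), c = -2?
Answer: Rational(1118199, 3628160) ≈ 0.30820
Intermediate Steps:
Function('g')(N, Q) = Add(Q, Mul(-2, N)) (Function('g')(N, Q) = Add(Mul(-2, N), Q) = Add(Q, Mul(-2, N)))
Function('D')(a) = Add(-1, Mul(Rational(-1, 8), a), Mul(Rational(1, 4), Pow(a, 2))) (Function('D')(a) = Mul(Rational(-1, 8), Add(a, Mul(-2, Add(Mul(a, a), -4)))) = Mul(Rational(-1, 8), Add(a, Mul(-2, Add(Pow(a, 2), -4)))) = Mul(Rational(-1, 8), Add(a, Mul(-2, Add(-4, Pow(a, 2))))) = Mul(Rational(-1, 8), Add(a, Add(8, Mul(-2, Pow(a, 2))))) = Mul(Rational(-1, 8), Add(8, a, Mul(-2, Pow(a, 2)))) = Add(-1, Mul(Rational(-1, 8), a), Mul(Rational(1, 4), Pow(a, 2))))
X = Rational(9801, 64) (X = Pow(Add(2, Add(-1, Mul(Rational(-1, 8), 7), Mul(Rational(1, 4), Pow(7, 2)))), 2) = Pow(Add(2, Add(-1, Rational(-7, 8), Mul(Rational(1, 4), 49))), 2) = Pow(Add(2, Add(-1, Rational(-7, 8), Rational(49, 4))), 2) = Pow(Add(2, Rational(83, 8)), 2) = Pow(Rational(99, 8), 2) = Rational(9801, 64) ≈ 153.14)
Mul(Add(-30009, Add(X, 12384)), Pow(Add(-28799, -27891), -1)) = Mul(Add(-30009, Add(Rational(9801, 64), 12384)), Pow(Add(-28799, -27891), -1)) = Mul(Add(-30009, Rational(802377, 64)), Pow(-56690, -1)) = Mul(Rational(-1118199, 64), Rational(-1, 56690)) = Rational(1118199, 3628160)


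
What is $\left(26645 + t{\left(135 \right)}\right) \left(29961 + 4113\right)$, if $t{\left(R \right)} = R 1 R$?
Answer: $1528900380$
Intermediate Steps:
$t{\left(R \right)} = R^{2}$ ($t{\left(R \right)} = R R = R^{2}$)
$\left(26645 + t{\left(135 \right)}\right) \left(29961 + 4113\right) = \left(26645 + 135^{2}\right) \left(29961 + 4113\right) = \left(26645 + 18225\right) 34074 = 44870 \cdot 34074 = 1528900380$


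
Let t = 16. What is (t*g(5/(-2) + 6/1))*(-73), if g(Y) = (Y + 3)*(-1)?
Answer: 7592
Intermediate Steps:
g(Y) = -3 - Y (g(Y) = (3 + Y)*(-1) = -3 - Y)
(t*g(5/(-2) + 6/1))*(-73) = (16*(-3 - (5/(-2) + 6/1)))*(-73) = (16*(-3 - (5*(-½) + 6*1)))*(-73) = (16*(-3 - (-5/2 + 6)))*(-73) = (16*(-3 - 1*7/2))*(-73) = (16*(-3 - 7/2))*(-73) = (16*(-13/2))*(-73) = -104*(-73) = 7592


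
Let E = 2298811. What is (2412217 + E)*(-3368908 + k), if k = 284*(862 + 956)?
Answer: -13438659628688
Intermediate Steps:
k = 516312 (k = 284*1818 = 516312)
(2412217 + E)*(-3368908 + k) = (2412217 + 2298811)*(-3368908 + 516312) = 4711028*(-2852596) = -13438659628688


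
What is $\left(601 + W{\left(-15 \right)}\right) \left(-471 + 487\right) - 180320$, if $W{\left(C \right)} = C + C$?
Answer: $-171184$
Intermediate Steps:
$W{\left(C \right)} = 2 C$
$\left(601 + W{\left(-15 \right)}\right) \left(-471 + 487\right) - 180320 = \left(601 + 2 \left(-15\right)\right) \left(-471 + 487\right) - 180320 = \left(601 - 30\right) 16 - 180320 = 571 \cdot 16 - 180320 = 9136 - 180320 = -171184$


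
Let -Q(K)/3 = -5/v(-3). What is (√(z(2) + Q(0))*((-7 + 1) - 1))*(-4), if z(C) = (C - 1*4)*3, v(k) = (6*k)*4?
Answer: 7*I*√894/3 ≈ 69.766*I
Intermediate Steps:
v(k) = 24*k
Q(K) = -5/24 (Q(K) = -(-15)/(24*(-3)) = -(-15)/(-72) = -(-15)*(-1)/72 = -3*5/72 = -5/24)
z(C) = -12 + 3*C (z(C) = (C - 4)*3 = (-4 + C)*3 = -12 + 3*C)
(√(z(2) + Q(0))*((-7 + 1) - 1))*(-4) = (√((-12 + 3*2) - 5/24)*((-7 + 1) - 1))*(-4) = (√((-12 + 6) - 5/24)*(-6 - 1))*(-4) = (√(-6 - 5/24)*(-7))*(-4) = (√(-149/24)*(-7))*(-4) = ((I*√894/12)*(-7))*(-4) = -7*I*√894/12*(-4) = 7*I*√894/3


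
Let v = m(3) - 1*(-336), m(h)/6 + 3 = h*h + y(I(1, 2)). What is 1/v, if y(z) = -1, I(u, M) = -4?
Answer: 1/366 ≈ 0.0027322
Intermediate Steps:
m(h) = -24 + 6*h² (m(h) = -18 + 6*(h*h - 1) = -18 + 6*(h² - 1) = -18 + 6*(-1 + h²) = -18 + (-6 + 6*h²) = -24 + 6*h²)
v = 366 (v = (-24 + 6*3²) - 1*(-336) = (-24 + 6*9) + 336 = (-24 + 54) + 336 = 30 + 336 = 366)
1/v = 1/366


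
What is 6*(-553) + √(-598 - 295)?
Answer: -3318 + I*√893 ≈ -3318.0 + 29.883*I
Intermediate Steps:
6*(-553) + √(-598 - 295) = -3318 + √(-893) = -3318 + I*√893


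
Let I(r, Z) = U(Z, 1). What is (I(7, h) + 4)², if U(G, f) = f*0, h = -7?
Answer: 16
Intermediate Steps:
U(G, f) = 0
I(r, Z) = 0
(I(7, h) + 4)² = (0 + 4)² = 4² = 16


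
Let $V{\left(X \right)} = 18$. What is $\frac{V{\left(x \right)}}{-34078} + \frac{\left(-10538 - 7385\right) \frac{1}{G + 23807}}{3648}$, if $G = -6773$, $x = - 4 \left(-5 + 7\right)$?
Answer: $- \frac{864650285}{1058804005248} \approx -0.00081663$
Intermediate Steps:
$x = -8$ ($x = \left(-4\right) 2 = -8$)
$\frac{V{\left(x \right)}}{-34078} + \frac{\left(-10538 - 7385\right) \frac{1}{G + 23807}}{3648} = \frac{18}{-34078} + \frac{\left(-10538 - 7385\right) \frac{1}{-6773 + 23807}}{3648} = 18 \left(- \frac{1}{34078}\right) + - \frac{17923}{17034} \cdot \frac{1}{3648} = - \frac{9}{17039} + \left(-17923\right) \frac{1}{17034} \cdot \frac{1}{3648} = - \frac{9}{17039} - \frac{17923}{62140032} = - \frac{864650285}{1058804005248}$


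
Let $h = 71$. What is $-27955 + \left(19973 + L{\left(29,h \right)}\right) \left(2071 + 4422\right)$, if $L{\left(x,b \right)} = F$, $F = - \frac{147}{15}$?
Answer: $\frac{647965513}{5} \approx 1.2959 \cdot 10^{8}$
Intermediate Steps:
$F = - \frac{49}{5}$ ($F = \left(-147\right) \frac{1}{15} = - \frac{49}{5} \approx -9.8$)
$L{\left(x,b \right)} = - \frac{49}{5}$
$-27955 + \left(19973 + L{\left(29,h \right)}\right) \left(2071 + 4422\right) = -27955 + \left(19973 - \frac{49}{5}\right) \left(2071 + 4422\right) = -27955 + \frac{99816}{5} \cdot 6493 = -27955 + \frac{648105288}{5} = \frac{647965513}{5}$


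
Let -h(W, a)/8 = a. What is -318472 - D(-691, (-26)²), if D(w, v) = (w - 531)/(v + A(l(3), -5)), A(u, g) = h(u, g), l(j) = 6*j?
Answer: -114012365/358 ≈ -3.1847e+5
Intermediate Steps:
h(W, a) = -8*a
A(u, g) = -8*g
D(w, v) = (-531 + w)/(40 + v) (D(w, v) = (w - 531)/(v - 8*(-5)) = (-531 + w)/(v + 40) = (-531 + w)/(40 + v))
-318472 - D(-691, (-26)²) = -318472 - (-531 - 691)/(40 + (-26)²) = -318472 - (-1222)/(40 + 676) = -318472 - (-1222)/716 = -318472 - 1*(-611/358) = -318472 + 611/358 = -114012365/358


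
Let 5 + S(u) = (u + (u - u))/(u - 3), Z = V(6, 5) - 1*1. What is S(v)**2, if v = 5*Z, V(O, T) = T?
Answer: 4225/289 ≈ 14.619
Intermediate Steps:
Z = 4 (Z = 5 - 1*1 = 5 - 1 = 4)
v = 20 (v = 5*4 = 20)
S(u) = -5 + u/(-3 + u) (S(u) = -5 + (u + (u - u))/(u - 3) = -5 + (u + 0)/(-3 + u) = -5 + u/(-3 + u))
S(v)**2 = ((15 - 4*20)/(-3 + 20))**2 = ((15 - 80)/17)**2 = ((1/17)*(-65))**2 = (-65/17)**2 = 4225/289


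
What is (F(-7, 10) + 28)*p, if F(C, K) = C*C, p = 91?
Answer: 7007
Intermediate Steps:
F(C, K) = C²
(F(-7, 10) + 28)*p = ((-7)² + 28)*91 = (49 + 28)*91 = 77*91 = 7007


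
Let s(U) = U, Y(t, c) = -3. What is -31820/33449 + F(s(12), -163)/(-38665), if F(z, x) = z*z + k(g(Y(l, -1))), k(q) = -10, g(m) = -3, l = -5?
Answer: -1234802466/1293305585 ≈ -0.95476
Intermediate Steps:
F(z, x) = -10 + z**2 (F(z, x) = z*z - 10 = z**2 - 10 = -10 + z**2)
-31820/33449 + F(s(12), -163)/(-38665) = -31820/33449 + (-10 + 12**2)/(-38665) = -31820*1/33449 + (-10 + 144)*(-1/38665) = -31820/33449 + 134*(-1/38665) = -31820/33449 - 134/38665 = -1234802466/1293305585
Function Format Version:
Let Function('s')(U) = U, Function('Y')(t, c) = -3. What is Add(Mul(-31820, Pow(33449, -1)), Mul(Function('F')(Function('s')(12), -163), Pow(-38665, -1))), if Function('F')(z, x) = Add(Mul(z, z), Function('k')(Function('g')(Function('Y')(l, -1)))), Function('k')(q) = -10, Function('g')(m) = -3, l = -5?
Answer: Rational(-1234802466, 1293305585) ≈ -0.95476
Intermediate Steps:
Function('F')(z, x) = Add(-10, Pow(z, 2)) (Function('F')(z, x) = Add(Mul(z, z), -10) = Add(Pow(z, 2), -10) = Add(-10, Pow(z, 2)))
Add(Mul(-31820, Pow(33449, -1)), Mul(Function('F')(Function('s')(12), -163), Pow(-38665, -1))) = Add(Mul(-31820, Pow(33449, -1)), Mul(Add(-10, Pow(12, 2)), Pow(-38665, -1))) = Add(Mul(-31820, Rational(1, 33449)), Mul(Add(-10, 144), Rational(-1, 38665))) = Add(Rational(-31820, 33449), Mul(134, Rational(-1, 38665))) = Add(Rational(-31820, 33449), Rational(-134, 38665)) = Rational(-1234802466, 1293305585)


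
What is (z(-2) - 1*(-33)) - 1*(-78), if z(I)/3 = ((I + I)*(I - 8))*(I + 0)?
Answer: -129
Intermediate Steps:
z(I) = 6*I²*(-8 + I) (z(I) = 3*(((I + I)*(I - 8))*(I + 0)) = 3*(((2*I)*(-8 + I))*I) = 3*((2*I*(-8 + I))*I) = 3*(2*I²*(-8 + I)) = 6*I²*(-8 + I))
(z(-2) - 1*(-33)) - 1*(-78) = (6*(-2)²*(-8 - 2) - 1*(-33)) - 1*(-78) = (6*4*(-10) + 33) + 78 = (-240 + 33) + 78 = -207 + 78 = -129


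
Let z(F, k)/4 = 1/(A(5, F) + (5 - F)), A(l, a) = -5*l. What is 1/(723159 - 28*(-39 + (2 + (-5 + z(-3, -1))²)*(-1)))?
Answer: 289/209546511 ≈ 1.3792e-6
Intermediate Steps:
z(F, k) = 4/(-20 - F) (z(F, k) = 4/(-5*5 + (5 - F)) = 4/(-25 + (5 - F)) = 4/(-20 - F))
1/(723159 - 28*(-39 + (2 + (-5 + z(-3, -1))²)*(-1))) = 1/(723159 - 28*(-39 + (2 + (-5 - 4/(20 - 3))²)*(-1))) = 1/(723159 - 28*(-39 + (2 + (-5 - 4/17)²)*(-1))) = 1/(723159 - 28*(-39 + (2 + (-89/17)²)*(-1))) = 1/(723159 - 28*(-39 + (2 + 7921/289)*(-1))) = 1/(723159 - 28*(-39 + (8499/289)*(-1))) = 1/(723159 - 28*(-39 - 8499/289)) = 1/(723159 - 28*(-19770/289)) = 1/(723159 + 553560/289) = 1/(209546511/289) = 289/209546511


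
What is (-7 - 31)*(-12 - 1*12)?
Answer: 912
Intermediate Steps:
(-7 - 31)*(-12 - 1*12) = -38*(-12 - 12) = -38*(-24) = 912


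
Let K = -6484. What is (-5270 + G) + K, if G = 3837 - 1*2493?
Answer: -10410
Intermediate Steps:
G = 1344 (G = 3837 - 2493 = 1344)
(-5270 + G) + K = (-5270 + 1344) - 6484 = -3926 - 6484 = -10410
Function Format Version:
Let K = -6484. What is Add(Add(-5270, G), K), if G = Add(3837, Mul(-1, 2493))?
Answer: -10410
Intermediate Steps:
G = 1344 (G = Add(3837, -2493) = 1344)
Add(Add(-5270, G), K) = Add(Add(-5270, 1344), -6484) = Add(-3926, -6484) = -10410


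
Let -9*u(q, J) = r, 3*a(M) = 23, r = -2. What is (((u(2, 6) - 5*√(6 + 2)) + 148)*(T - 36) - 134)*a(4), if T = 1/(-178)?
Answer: -100789151/2403 + 737035*√2/267 ≈ -38039.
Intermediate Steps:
a(M) = 23/3 (a(M) = (⅓)*23 = 23/3)
u(q, J) = 2/9 (u(q, J) = -⅑*(-2) = 2/9)
T = -1/178 ≈ -0.0056180
(((u(2, 6) - 5*√(6 + 2)) + 148)*(T - 36) - 134)*a(4) = (((2/9 - 5*√(6 + 2)) + 148)*(-1/178 - 36) - 134)*(23/3) = (((2/9 - 10*√2) + 148)*(-6409/178) - 134)*(23/3) = ((1334/9 - 10*√2)*(-6409/178) - 134)*(23/3) = ((-4274803/801 + 32045*√2/89) - 134)*(23/3) = (-4382137/801 + 32045*√2/89)*(23/3) = -100789151/2403 + 737035*√2/267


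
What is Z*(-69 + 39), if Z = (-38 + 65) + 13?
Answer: -1200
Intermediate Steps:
Z = 40 (Z = 27 + 13 = 40)
Z*(-69 + 39) = 40*(-69 + 39) = 40*(-30) = -1200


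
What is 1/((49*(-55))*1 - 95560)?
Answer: -1/98255 ≈ -1.0178e-5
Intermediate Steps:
1/((49*(-55))*1 - 95560) = 1/(-2695*1 - 95560) = 1/(-2695 - 95560) = 1/(-98255) = -1/98255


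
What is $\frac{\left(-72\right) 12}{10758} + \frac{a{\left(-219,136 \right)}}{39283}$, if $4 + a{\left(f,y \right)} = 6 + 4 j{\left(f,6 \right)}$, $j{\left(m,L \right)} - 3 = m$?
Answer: $- \frac{44186}{432113} \approx -0.10226$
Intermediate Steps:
$j{\left(m,L \right)} = 3 + m$
$a{\left(f,y \right)} = 14 + 4 f$ ($a{\left(f,y \right)} = -4 + \left(6 + 4 \left(3 + f\right)\right) = -4 + \left(6 + \left(12 + 4 f\right)\right) = -4 + \left(18 + 4 f\right) = 14 + 4 f$)
$\frac{\left(-72\right) 12}{10758} + \frac{a{\left(-219,136 \right)}}{39283} = \frac{\left(-72\right) 12}{10758} + \frac{14 + 4 \left(-219\right)}{39283} = \left(-864\right) \frac{1}{10758} + \left(14 - 876\right) \frac{1}{39283} = - \frac{144}{1793} - \frac{862}{39283} = - \frac{44186}{432113}$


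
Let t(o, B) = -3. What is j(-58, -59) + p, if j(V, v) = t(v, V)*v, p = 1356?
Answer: 1533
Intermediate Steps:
j(V, v) = -3*v
j(-58, -59) + p = -3*(-59) + 1356 = 177 + 1356 = 1533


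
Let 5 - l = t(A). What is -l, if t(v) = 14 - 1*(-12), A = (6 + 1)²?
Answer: 21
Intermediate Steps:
A = 49 (A = 7² = 49)
t(v) = 26 (t(v) = 14 + 12 = 26)
l = -21 (l = 5 - 1*26 = 5 - 26 = -21)
-l = -1*(-21) = 21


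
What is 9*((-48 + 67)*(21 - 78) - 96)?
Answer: -10611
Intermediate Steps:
9*((-48 + 67)*(21 - 78) - 96) = 9*(19*(-57) - 96) = 9*(-1083 - 96) = 9*(-1179) = -10611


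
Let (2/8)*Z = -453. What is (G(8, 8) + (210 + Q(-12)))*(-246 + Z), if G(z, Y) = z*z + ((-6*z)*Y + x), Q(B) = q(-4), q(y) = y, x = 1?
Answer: 232554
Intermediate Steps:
Z = -1812 (Z = 4*(-453) = -1812)
Q(B) = -4
G(z, Y) = 1 + z² - 6*Y*z (G(z, Y) = z*z + ((-6*z)*Y + 1) = z² + (-6*Y*z + 1) = z² + (1 - 6*Y*z) = 1 + z² - 6*Y*z)
(G(8, 8) + (210 + Q(-12)))*(-246 + Z) = ((1 + 8² - 6*8*8) + (210 - 4))*(-246 - 1812) = ((1 + 64 - 384) + 206)*(-2058) = (-319 + 206)*(-2058) = -113*(-2058) = 232554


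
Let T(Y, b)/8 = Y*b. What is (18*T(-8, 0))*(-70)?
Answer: 0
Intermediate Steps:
T(Y, b) = 8*Y*b (T(Y, b) = 8*(Y*b) = 8*Y*b)
(18*T(-8, 0))*(-70) = (18*(8*(-8)*0))*(-70) = (18*0)*(-70) = 0*(-70) = 0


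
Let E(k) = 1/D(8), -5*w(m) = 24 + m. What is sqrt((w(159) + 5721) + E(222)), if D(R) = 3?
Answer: sqrt(1279065)/15 ≈ 75.397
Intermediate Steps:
w(m) = -24/5 - m/5 (w(m) = -(24 + m)/5 = -24/5 - m/5)
E(k) = 1/3
sqrt((w(159) + 5721) + E(222)) = sqrt(((-24/5 - 1/5*159) + 5721) + 1/3) = sqrt(((-24/5 - 159/5) + 5721) + 1/3) = sqrt((-183/5 + 5721) + 1/3) = sqrt(28422/5 + 1/3) = sqrt(85271/15) = sqrt(1279065)/15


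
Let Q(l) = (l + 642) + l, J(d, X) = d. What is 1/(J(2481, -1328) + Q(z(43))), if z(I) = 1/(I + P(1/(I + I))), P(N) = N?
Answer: 3699/11552149 ≈ 0.00032020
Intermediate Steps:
z(I) = 1/(I + 1/(2*I)) (z(I) = 1/(I + 1/(I + I)) = 1/(I + 1/(2*I)))
Q(l) = 642 + 2*l (Q(l) = (642 + l) + l = 642 + 2*l)
1/(J(2481, -1328) + Q(z(43))) = 1/(2481 + (642 + 2*(2*43/(1 + 2*43²)))) = 1/(2481 + (642 + 2*(2*43/(1 + 2*1849)))) = 1/(2481 + (642 + 2*(2*43/(1 + 3698)))) = 1/(2481 + (642 + 2*(2*43/3699))) = 1/(2481 + (642 + 2*(2*43*(1/3699)))) = 1/(2481 + (642 + 2*(86/3699))) = 1/(2481 + (642 + 172/3699)) = 1/(2481 + 2374930/3699) = 1/(11552149/3699) = 3699/11552149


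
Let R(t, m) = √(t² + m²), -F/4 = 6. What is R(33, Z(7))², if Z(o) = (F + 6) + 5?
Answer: 1258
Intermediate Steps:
F = -24 (F = -4*6 = -24)
Z(o) = -13 (Z(o) = (-24 + 6) + 5 = -18 + 5 = -13)
R(t, m) = √(m² + t²)
R(33, Z(7))² = (√((-13)² + 33²))² = (√(169 + 1089))² = (√1258)² = 1258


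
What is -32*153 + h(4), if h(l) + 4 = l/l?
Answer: -4899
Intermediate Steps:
h(l) = -3 (h(l) = -4 + l/l = -4 + 1 = -3)
-32*153 + h(4) = -32*153 - 3 = -4896 - 3 = -4899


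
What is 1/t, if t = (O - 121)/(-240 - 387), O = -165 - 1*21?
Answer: 627/307 ≈ 2.0423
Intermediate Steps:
O = -186 (O = -165 - 21 = -186)
t = 307/627 (t = (-186 - 121)/(-240 - 387) = -307/(-627) = -307*(-1/627) = 307/627 ≈ 0.48963)
1/t = 1/(307/627) = 627/307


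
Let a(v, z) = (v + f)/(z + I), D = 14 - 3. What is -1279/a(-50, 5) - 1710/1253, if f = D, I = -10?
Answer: -8079625/48867 ≈ -165.34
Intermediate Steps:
D = 11
f = 11
a(v, z) = (11 + v)/(-10 + z) (a(v, z) = (v + 11)/(z - 10) = (11 + v)/(-10 + z))
-1279/a(-50, 5) - 1710/1253 = -1279*(-10 + 5)/(11 - 50) - 1710/1253 = -1279/(-39/(-5)) - 1710*1/1253 = -1279/((-⅕*(-39))) - 1710/1253 = -1279/39/5 - 1710/1253 = -1279*5/39 - 1710/1253 = -6395/39 - 1710/1253 = -8079625/48867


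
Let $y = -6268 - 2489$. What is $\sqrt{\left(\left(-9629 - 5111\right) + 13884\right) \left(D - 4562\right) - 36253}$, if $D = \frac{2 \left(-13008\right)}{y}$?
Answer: $\frac{\sqrt{32942839873251}}{2919} \approx 1966.3$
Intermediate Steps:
$y = -8757$ ($y = -6268 - 2489 = -8757$)
$D = \frac{8672}{2919}$ ($D = \frac{2 \left(-13008\right)}{-8757} = \left(-26016\right) \left(- \frac{1}{8757}\right) = \frac{8672}{2919} \approx 2.9709$)
$\sqrt{\left(\left(-9629 - 5111\right) + 13884\right) \left(D - 4562\right) - 36253} = \sqrt{\left(\left(-9629 - 5111\right) + 13884\right) \left(\frac{8672}{2919} - 4562\right) - 36253} = \sqrt{\left(-14740 + 13884\right) \left(- \frac{13307806}{2919}\right) - 36253} = \sqrt{\left(-856\right) \left(- \frac{13307806}{2919}\right) - 36253} = \sqrt{\frac{11391481936}{2919} - 36253} = \sqrt{\frac{11285659429}{2919}} = \frac{\sqrt{32942839873251}}{2919}$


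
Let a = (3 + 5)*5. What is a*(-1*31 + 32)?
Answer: 40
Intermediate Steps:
a = 40 (a = 8*5 = 40)
a*(-1*31 + 32) = 40*(-1*31 + 32) = 40*(-31 + 32) = 40*1 = 40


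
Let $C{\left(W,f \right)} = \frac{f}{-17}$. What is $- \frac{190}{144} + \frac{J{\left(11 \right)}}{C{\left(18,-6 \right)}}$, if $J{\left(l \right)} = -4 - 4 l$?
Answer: $- \frac{9887}{72} \approx -137.32$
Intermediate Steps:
$C{\left(W,f \right)} = - \frac{f}{17}$ ($C{\left(W,f \right)} = f \left(- \frac{1}{17}\right) = - \frac{f}{17}$)
$- \frac{190}{144} + \frac{J{\left(11 \right)}}{C{\left(18,-6 \right)}} = - \frac{190}{144} + \frac{-4 - 44}{\left(- \frac{1}{17}\right) \left(-6\right)} = \left(-190\right) \frac{1}{144} + \frac{-4 - 44}{\frac{6}{17}} = - \frac{95}{72} - 136 = - \frac{9887}{72}$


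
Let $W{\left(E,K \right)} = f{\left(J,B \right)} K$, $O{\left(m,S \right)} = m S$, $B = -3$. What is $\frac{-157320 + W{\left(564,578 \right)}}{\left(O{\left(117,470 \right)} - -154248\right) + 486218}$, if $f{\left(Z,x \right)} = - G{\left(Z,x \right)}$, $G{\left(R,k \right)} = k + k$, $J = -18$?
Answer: $- \frac{38463}{173864} \approx -0.22122$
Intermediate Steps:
$G{\left(R,k \right)} = 2 k$
$O{\left(m,S \right)} = S m$
$f{\left(Z,x \right)} = - 2 x$
$W{\left(E,K \right)} = 6 K$ ($W{\left(E,K \right)} = \left(-2\right) \left(-3\right) K = 6 K$)
$\frac{-157320 + W{\left(564,578 \right)}}{\left(O{\left(117,470 \right)} - -154248\right) + 486218} = \frac{-157320 + 6 \cdot 578}{\left(470 \cdot 117 - -154248\right) + 486218} = \frac{-157320 + 3468}{\left(54990 + 154248\right) + 486218} = - \frac{153852}{209238 + 486218} = - \frac{153852}{695456} = \left(-153852\right) \frac{1}{695456} = - \frac{38463}{173864}$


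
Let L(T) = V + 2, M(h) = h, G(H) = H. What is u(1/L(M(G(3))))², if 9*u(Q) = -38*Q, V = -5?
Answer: 1444/729 ≈ 1.9808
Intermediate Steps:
L(T) = -3 (L(T) = -5 + 2 = -3)
u(Q) = -38*Q/9 (u(Q) = (-38*Q)/9 = -38*Q/9)
u(1/L(M(G(3))))² = (-38/9/(-3))² = (-38/9*(-⅓))² = (38/27)² = 1444/729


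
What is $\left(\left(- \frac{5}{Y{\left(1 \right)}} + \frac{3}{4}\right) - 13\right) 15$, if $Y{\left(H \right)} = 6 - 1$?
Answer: $- \frac{795}{4} \approx -198.75$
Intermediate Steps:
$Y{\left(H \right)} = 5$
$\left(\left(- \frac{5}{Y{\left(1 \right)}} + \frac{3}{4}\right) - 13\right) 15 = \left(\left(- \frac{5}{5} + \frac{3}{4}\right) - 13\right) 15 = \left(\left(\left(-5\right) \frac{1}{5} + 3 \cdot \frac{1}{4}\right) - 13\right) 15 = \left(\left(-1 + \frac{3}{4}\right) - 13\right) 15 = \left(- \frac{1}{4} - 13\right) 15 = \left(- \frac{53}{4}\right) 15 = - \frac{795}{4}$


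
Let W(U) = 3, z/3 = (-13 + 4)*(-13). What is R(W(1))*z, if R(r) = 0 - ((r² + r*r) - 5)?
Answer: -4563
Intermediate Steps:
z = 351 (z = 3*((-13 + 4)*(-13)) = 3*(-9*(-13)) = 3*117 = 351)
R(r) = 5 - 2*r² (R(r) = 0 - ((r² + r²) - 5) = 0 - (2*r² - 5) = 0 - (-5 + 2*r²) = 0 + (5 - 2*r²) = 5 - 2*r²)
R(W(1))*z = (5 - 2*3²)*351 = (5 - 2*9)*351 = (5 - 18)*351 = -13*351 = -4563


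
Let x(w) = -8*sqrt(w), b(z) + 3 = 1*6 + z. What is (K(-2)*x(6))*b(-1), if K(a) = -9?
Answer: 144*sqrt(6) ≈ 352.73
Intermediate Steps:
b(z) = 3 + z (b(z) = -3 + (1*6 + z) = -3 + (6 + z) = 3 + z)
(K(-2)*x(6))*b(-1) = (-(-72)*sqrt(6))*(3 - 1) = (72*sqrt(6))*2 = 144*sqrt(6)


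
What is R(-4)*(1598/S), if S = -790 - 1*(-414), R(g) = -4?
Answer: 17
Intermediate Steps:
S = -376 (S = -790 + 414 = -376)
R(-4)*(1598/S) = -6392/(-376) = -6392*(-1)/376 = -4*(-17/4) = 17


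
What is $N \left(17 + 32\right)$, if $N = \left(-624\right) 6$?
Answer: $-183456$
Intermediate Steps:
$N = -3744$
$N \left(17 + 32\right) = - 3744 \left(17 + 32\right) = \left(-3744\right) 49 = -183456$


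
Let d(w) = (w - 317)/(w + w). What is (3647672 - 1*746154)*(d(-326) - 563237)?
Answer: -532762054929679/326 ≈ -1.6342e+12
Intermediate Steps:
d(w) = (-317 + w)/(2*w) (d(w) = (-317 + w)/((2*w)) = (-317 + w)*(1/(2*w)) = (-317 + w)/(2*w))
(3647672 - 1*746154)*(d(-326) - 563237) = (3647672 - 1*746154)*((½)*(-317 - 326)/(-326) - 563237) = (3647672 - 746154)*((½)*(-1/326)*(-643) - 563237) = 2901518*(643/652 - 563237) = 2901518*(-367229881/652) = -532762054929679/326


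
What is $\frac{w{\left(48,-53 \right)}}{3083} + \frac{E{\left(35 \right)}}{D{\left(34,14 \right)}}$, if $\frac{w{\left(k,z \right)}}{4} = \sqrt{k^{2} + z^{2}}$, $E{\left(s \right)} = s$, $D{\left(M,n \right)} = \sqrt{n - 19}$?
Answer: $\frac{4 \sqrt{5113}}{3083} - 7 i \sqrt{5} \approx 0.092774 - 15.652 i$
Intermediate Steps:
$D{\left(M,n \right)} = \sqrt{-19 + n}$
$w{\left(k,z \right)} = 4 \sqrt{k^{2} + z^{2}}$
$\frac{w{\left(48,-53 \right)}}{3083} + \frac{E{\left(35 \right)}}{D{\left(34,14 \right)}} = \frac{4 \sqrt{48^{2} + \left(-53\right)^{2}}}{3083} + \frac{35}{\sqrt{-19 + 14}} = 4 \sqrt{2304 + 2809} \cdot \frac{1}{3083} + \frac{35}{\sqrt{-5}} = 4 \sqrt{5113} \cdot \frac{1}{3083} + \frac{35}{i \sqrt{5}} = \frac{4 \sqrt{5113}}{3083} + 35 \left(- \frac{i \sqrt{5}}{5}\right) = \frac{4 \sqrt{5113}}{3083} - 7 i \sqrt{5}$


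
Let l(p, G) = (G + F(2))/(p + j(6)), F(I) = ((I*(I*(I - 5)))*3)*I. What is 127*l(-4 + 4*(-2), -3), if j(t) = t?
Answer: 3175/2 ≈ 1587.5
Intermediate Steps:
F(I) = 3*I**3*(-5 + I) (F(I) = ((I*(I*(-5 + I)))*3)*I = ((I**2*(-5 + I))*3)*I = (3*I**2*(-5 + I))*I = 3*I**3*(-5 + I))
l(p, G) = (-72 + G)/(6 + p) (l(p, G) = (G + 3*2**3*(-5 + 2))/(p + 6) = (G + 3*8*(-3))/(6 + p) = (G - 72)/(6 + p) = (-72 + G)/(6 + p))
127*l(-4 + 4*(-2), -3) = 127*((-72 - 3)/(6 + (-4 + 4*(-2)))) = 127*(-75/(6 + (-4 - 8))) = 127*(-75/(6 - 12)) = 127*(-75/(-6)) = 127*(-1/6*(-75)) = 127*(25/2) = 3175/2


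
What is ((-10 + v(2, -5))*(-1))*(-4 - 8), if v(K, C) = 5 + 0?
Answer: -60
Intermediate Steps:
v(K, C) = 5
((-10 + v(2, -5))*(-1))*(-4 - 8) = ((-10 + 5)*(-1))*(-4 - 8) = -5*(-1)*(-12) = 5*(-12) = -60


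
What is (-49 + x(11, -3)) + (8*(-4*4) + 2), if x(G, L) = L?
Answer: -178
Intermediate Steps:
(-49 + x(11, -3)) + (8*(-4*4) + 2) = (-49 - 3) + (8*(-4*4) + 2) = -52 + (8*(-16) + 2) = -52 + (-128 + 2) = -52 - 126 = -178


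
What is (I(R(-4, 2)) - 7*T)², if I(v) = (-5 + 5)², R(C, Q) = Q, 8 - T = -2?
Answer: 4900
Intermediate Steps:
T = 10 (T = 8 - 1*(-2) = 8 + 2 = 10)
I(v) = 0 (I(v) = 0² = 0)
(I(R(-4, 2)) - 7*T)² = (0 - 7*10)² = (0 - 70)² = (-70)² = 4900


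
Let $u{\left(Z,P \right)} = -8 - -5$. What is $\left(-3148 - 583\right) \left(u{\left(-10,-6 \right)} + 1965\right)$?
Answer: $-7320222$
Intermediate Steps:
$u{\left(Z,P \right)} = -3$ ($u{\left(Z,P \right)} = -8 + 5 = -3$)
$\left(-3148 - 583\right) \left(u{\left(-10,-6 \right)} + 1965\right) = \left(-3148 - 583\right) \left(-3 + 1965\right) = \left(-3731\right) 1962 = -7320222$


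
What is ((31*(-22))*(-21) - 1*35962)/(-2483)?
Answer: 21640/2483 ≈ 8.7153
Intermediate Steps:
((31*(-22))*(-21) - 1*35962)/(-2483) = (-682*(-21) - 35962)*(-1/2483) = (14322 - 35962)*(-1/2483) = -21640*(-1/2483) = 21640/2483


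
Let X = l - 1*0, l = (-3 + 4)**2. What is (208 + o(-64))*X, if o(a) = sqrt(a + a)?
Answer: 208 + 8*I*sqrt(2) ≈ 208.0 + 11.314*I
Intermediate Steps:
o(a) = sqrt(2)*sqrt(a) (o(a) = sqrt(2*a) = sqrt(2)*sqrt(a))
l = 1 (l = 1**2 = 1)
X = 1 (X = 1 - 1*0 = 1 + 0 = 1)
(208 + o(-64))*X = (208 + sqrt(2)*sqrt(-64))*1 = (208 + sqrt(2)*(8*I))*1 = (208 + 8*I*sqrt(2))*1 = 208 + 8*I*sqrt(2)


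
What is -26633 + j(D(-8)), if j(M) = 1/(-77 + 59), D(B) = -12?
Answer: -479395/18 ≈ -26633.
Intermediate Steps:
j(M) = -1/18 (j(M) = 1/(-18) = -1/18)
-26633 + j(D(-8)) = -26633 - 1/18 = -479395/18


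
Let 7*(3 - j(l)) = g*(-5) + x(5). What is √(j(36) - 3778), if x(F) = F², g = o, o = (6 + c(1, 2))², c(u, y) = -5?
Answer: I*√185115/7 ≈ 61.464*I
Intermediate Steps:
o = 1 (o = (6 - 5)² = 1² = 1)
g = 1
j(l) = ⅐ (j(l) = 3 - (1*(-5) + 5²)/7 = 3 - (-5 + 25)/7 = 3 - ⅐*20 = 3 - 20/7 = ⅐)
√(j(36) - 3778) = √(⅐ - 3778) = √(-26445/7) = I*√185115/7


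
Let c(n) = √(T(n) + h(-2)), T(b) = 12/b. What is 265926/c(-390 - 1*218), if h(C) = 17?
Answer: 531852*√98078/2581 ≈ 64534.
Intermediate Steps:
c(n) = √(17 + 12/n) (c(n) = √(12/n + 17) = √(17 + 12/n))
265926/c(-390 - 1*218) = 265926/(√(17 + 12/(-390 - 1*218))) = 265926/(√(17 + 12/(-390 - 218))) = 265926/(√(17 + 12/(-608))) = 265926/(√(17 + 12*(-1/608))) = 265926/(√(17 - 3/152)) = 265926/(√(2581/152)) = 265926/((√98078/76)) = 265926*(2*√98078/2581) = 531852*√98078/2581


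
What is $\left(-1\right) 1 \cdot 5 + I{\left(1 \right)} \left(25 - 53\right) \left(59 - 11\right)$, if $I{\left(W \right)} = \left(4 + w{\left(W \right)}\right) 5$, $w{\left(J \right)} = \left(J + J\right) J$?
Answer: $-40325$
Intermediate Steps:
$w{\left(J \right)} = 2 J^{2}$ ($w{\left(J \right)} = 2 J J = 2 J^{2}$)
$I{\left(W \right)} = 20 + 10 W^{2}$ ($I{\left(W \right)} = \left(4 + 2 W^{2}\right) 5 = 20 + 10 W^{2}$)
$\left(-1\right) 1 \cdot 5 + I{\left(1 \right)} \left(25 - 53\right) \left(59 - 11\right) = \left(-1\right) 1 \cdot 5 + \left(20 + 10 \cdot 1^{2}\right) \left(25 - 53\right) \left(59 - 11\right) = \left(-1\right) 5 + \left(20 + 10 \cdot 1\right) \left(- 28 \left(59 - 11\right)\right) = -5 + \left(20 + 10\right) \left(\left(-28\right) 48\right) = -5 + 30 \left(-1344\right) = -5 - 40320 = -40325$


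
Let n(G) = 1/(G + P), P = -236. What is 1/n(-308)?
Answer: -544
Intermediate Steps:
n(G) = 1/(-236 + G) (n(G) = 1/(G - 236) = 1/(-236 + G))
1/n(-308) = 1/(1/(-236 - 308)) = 1/(1/(-544)) = 1/(-1/544) = -544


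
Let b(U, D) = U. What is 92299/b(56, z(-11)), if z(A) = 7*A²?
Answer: 92299/56 ≈ 1648.2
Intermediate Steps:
92299/b(56, z(-11)) = 92299/56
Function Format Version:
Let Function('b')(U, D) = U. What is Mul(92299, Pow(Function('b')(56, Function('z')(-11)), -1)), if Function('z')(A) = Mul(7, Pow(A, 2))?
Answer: Rational(92299, 56) ≈ 1648.2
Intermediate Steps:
Mul(92299, Pow(Function('b')(56, Function('z')(-11)), -1)) = Mul(92299, Pow(56, -1)) = Mul(92299, Rational(1, 56)) = Rational(92299, 56)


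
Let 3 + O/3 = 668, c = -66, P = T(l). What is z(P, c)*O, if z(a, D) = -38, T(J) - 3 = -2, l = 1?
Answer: -75810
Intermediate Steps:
T(J) = 1 (T(J) = 3 - 2 = 1)
P = 1
O = 1995 (O = -9 + 3*668 = -9 + 2004 = 1995)
z(P, c)*O = -38*1995 = -75810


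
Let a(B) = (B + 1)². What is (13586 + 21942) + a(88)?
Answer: 43449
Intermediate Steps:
a(B) = (1 + B)²
(13586 + 21942) + a(88) = (13586 + 21942) + (1 + 88)² = 35528 + 89² = 35528 + 7921 = 43449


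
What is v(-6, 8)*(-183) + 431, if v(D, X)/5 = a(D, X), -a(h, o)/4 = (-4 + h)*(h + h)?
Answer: 439631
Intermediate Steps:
a(h, o) = -8*h*(-4 + h) (a(h, o) = -4*(-4 + h)*(h + h) = -4*(-4 + h)*2*h = -8*h*(-4 + h))
v(D, X) = 40*D*(4 - D) (v(D, X) = 5*(8*D*(4 - D)) = 40*D*(4 - D))
v(-6, 8)*(-183) + 431 = (40*(-6)*(4 - 1*(-6)))*(-183) + 431 = (40*(-6)*(4 + 6))*(-183) + 431 = (40*(-6)*10)*(-183) + 431 = -2400*(-183) + 431 = 439200 + 431 = 439631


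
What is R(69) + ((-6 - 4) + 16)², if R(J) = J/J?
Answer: 37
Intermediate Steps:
R(J) = 1
R(69) + ((-6 - 4) + 16)² = 1 + ((-6 - 4) + 16)² = 1 + (-10 + 16)² = 1 + 6² = 1 + 36 = 37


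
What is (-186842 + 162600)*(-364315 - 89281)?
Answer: 10996074232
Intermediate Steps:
(-186842 + 162600)*(-364315 - 89281) = -24242*(-453596) = 10996074232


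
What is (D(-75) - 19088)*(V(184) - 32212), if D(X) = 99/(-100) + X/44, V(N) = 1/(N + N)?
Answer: 12446575872623/20240 ≈ 6.1495e+8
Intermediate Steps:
V(N) = 1/(2*N)
D(X) = -99/100 + X/44 (D(X) = 99*(-1/100) + X*(1/44) = -99/100 + X/44)
(D(-75) - 19088)*(V(184) - 32212) = ((-99/100 + (1/44)*(-75)) - 19088)*((1/2)/184 - 32212) = ((-99/100 - 75/44) - 19088)*((1/2)*(1/184) - 32212) = (-741/275 - 19088)*(1/368 - 32212) = -5249941/275*(-11854015/368) = 12446575872623/20240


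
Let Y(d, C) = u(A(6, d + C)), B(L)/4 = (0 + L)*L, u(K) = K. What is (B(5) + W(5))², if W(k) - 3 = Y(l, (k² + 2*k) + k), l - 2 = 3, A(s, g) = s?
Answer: 11881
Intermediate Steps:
l = 5 (l = 2 + 3 = 5)
B(L) = 4*L² (B(L) = 4*((0 + L)*L) = 4*(L*L) = 4*L²)
Y(d, C) = 6
W(k) = 9 (W(k) = 3 + 6 = 9)
(B(5) + W(5))² = (4*5² + 9)² = (4*25 + 9)² = (100 + 9)² = 109² = 11881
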